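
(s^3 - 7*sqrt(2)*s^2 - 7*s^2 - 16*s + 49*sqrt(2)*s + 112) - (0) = s^3 - 7*sqrt(2)*s^2 - 7*s^2 - 16*s + 49*sqrt(2)*s + 112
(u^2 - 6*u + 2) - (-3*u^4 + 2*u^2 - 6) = 3*u^4 - u^2 - 6*u + 8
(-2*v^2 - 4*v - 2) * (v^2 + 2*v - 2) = -2*v^4 - 8*v^3 - 6*v^2 + 4*v + 4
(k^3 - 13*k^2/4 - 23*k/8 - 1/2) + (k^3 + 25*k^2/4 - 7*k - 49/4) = 2*k^3 + 3*k^2 - 79*k/8 - 51/4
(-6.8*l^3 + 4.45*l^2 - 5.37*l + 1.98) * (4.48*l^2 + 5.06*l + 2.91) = -30.464*l^5 - 14.472*l^4 - 21.3286*l^3 - 5.3523*l^2 - 5.6079*l + 5.7618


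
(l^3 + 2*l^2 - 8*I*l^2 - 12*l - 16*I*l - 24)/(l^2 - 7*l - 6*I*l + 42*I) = (l^2 + 2*l*(1 - I) - 4*I)/(l - 7)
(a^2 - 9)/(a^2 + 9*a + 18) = (a - 3)/(a + 6)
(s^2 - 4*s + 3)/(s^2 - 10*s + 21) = (s - 1)/(s - 7)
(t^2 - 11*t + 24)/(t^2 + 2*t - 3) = (t^2 - 11*t + 24)/(t^2 + 2*t - 3)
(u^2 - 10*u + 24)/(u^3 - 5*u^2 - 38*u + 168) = (u - 6)/(u^2 - u - 42)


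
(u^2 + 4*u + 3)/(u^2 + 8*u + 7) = (u + 3)/(u + 7)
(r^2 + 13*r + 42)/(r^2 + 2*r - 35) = (r + 6)/(r - 5)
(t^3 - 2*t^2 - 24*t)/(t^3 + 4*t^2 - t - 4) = t*(t - 6)/(t^2 - 1)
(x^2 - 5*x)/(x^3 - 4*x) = (x - 5)/(x^2 - 4)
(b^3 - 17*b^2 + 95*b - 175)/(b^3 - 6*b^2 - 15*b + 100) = (b - 7)/(b + 4)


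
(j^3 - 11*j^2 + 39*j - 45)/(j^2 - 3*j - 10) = (j^2 - 6*j + 9)/(j + 2)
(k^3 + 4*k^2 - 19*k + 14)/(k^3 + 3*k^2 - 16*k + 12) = (k + 7)/(k + 6)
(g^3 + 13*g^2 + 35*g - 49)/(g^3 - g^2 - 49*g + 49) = (g + 7)/(g - 7)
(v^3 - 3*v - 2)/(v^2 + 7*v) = (v^3 - 3*v - 2)/(v*(v + 7))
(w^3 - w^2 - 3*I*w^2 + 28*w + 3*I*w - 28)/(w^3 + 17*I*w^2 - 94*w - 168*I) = (w^2 - w*(1 + 7*I) + 7*I)/(w^2 + 13*I*w - 42)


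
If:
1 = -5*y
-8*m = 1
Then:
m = -1/8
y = -1/5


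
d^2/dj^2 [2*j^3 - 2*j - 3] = 12*j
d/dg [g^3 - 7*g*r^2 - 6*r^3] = 3*g^2 - 7*r^2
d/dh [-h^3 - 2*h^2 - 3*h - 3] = -3*h^2 - 4*h - 3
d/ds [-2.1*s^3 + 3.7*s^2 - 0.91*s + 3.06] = -6.3*s^2 + 7.4*s - 0.91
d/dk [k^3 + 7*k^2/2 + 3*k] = 3*k^2 + 7*k + 3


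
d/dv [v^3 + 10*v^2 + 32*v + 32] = 3*v^2 + 20*v + 32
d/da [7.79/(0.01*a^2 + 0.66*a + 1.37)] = (-0.1558*a - 5.1414)/(0.01*a^2 + 0.66*a + 1.37)^2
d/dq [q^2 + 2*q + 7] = 2*q + 2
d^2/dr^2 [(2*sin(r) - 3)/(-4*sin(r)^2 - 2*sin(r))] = (8*sin(r)^2 - 52*sin(r) - 34 + 69/sin(r) + 36/sin(r)^2 + 6/sin(r)^3)/(2*(2*sin(r) + 1)^3)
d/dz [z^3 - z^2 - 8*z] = 3*z^2 - 2*z - 8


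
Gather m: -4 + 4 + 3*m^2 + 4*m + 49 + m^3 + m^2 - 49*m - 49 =m^3 + 4*m^2 - 45*m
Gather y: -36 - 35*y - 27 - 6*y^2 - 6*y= -6*y^2 - 41*y - 63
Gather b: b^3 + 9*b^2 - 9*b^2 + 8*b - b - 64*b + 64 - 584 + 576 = b^3 - 57*b + 56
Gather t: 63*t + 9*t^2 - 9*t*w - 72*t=9*t^2 + t*(-9*w - 9)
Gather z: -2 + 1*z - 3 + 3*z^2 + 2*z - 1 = 3*z^2 + 3*z - 6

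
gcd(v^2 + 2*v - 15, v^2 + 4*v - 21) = v - 3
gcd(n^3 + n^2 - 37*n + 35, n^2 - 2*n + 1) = n - 1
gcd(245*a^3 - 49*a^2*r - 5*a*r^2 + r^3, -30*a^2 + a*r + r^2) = -5*a + r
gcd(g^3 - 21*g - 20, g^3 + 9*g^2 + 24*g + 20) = 1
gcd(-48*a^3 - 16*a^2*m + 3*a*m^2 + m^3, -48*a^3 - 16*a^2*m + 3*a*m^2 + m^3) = 48*a^3 + 16*a^2*m - 3*a*m^2 - m^3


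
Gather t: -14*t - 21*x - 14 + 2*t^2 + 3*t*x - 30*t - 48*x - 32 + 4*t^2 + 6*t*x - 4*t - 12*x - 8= 6*t^2 + t*(9*x - 48) - 81*x - 54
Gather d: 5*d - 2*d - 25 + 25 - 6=3*d - 6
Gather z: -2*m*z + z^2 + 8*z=z^2 + z*(8 - 2*m)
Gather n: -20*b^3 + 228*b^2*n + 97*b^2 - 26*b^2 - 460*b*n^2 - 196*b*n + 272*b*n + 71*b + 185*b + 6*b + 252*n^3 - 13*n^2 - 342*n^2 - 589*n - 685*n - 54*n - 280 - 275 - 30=-20*b^3 + 71*b^2 + 262*b + 252*n^3 + n^2*(-460*b - 355) + n*(228*b^2 + 76*b - 1328) - 585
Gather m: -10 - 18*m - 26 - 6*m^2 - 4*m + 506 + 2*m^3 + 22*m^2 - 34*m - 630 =2*m^3 + 16*m^2 - 56*m - 160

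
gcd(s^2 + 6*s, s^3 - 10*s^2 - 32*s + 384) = s + 6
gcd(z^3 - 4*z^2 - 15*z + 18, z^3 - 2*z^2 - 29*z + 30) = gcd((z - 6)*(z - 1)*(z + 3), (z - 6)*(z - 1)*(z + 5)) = z^2 - 7*z + 6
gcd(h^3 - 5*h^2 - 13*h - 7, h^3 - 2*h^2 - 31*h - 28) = h^2 - 6*h - 7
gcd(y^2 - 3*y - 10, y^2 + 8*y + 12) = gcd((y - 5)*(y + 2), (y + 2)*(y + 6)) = y + 2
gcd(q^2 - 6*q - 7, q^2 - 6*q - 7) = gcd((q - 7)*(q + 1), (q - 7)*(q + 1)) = q^2 - 6*q - 7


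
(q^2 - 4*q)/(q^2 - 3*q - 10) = q*(4 - q)/(-q^2 + 3*q + 10)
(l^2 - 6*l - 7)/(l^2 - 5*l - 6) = (l - 7)/(l - 6)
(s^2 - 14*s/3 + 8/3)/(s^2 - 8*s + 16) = (s - 2/3)/(s - 4)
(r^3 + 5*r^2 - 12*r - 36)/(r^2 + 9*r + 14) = (r^2 + 3*r - 18)/(r + 7)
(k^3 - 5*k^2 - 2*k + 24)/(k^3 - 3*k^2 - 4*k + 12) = (k - 4)/(k - 2)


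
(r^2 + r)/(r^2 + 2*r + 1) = r/(r + 1)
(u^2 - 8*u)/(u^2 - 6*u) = (u - 8)/(u - 6)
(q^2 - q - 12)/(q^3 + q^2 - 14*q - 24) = 1/(q + 2)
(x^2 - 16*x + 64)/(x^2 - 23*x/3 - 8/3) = 3*(x - 8)/(3*x + 1)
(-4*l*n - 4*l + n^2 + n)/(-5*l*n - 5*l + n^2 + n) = (4*l - n)/(5*l - n)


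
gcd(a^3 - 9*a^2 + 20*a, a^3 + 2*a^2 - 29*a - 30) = a - 5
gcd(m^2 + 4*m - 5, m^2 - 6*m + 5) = m - 1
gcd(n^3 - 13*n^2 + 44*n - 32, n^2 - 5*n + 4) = n^2 - 5*n + 4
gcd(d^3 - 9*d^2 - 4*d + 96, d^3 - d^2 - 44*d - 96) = d^2 - 5*d - 24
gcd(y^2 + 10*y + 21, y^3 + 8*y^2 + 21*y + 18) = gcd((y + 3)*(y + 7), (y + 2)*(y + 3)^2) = y + 3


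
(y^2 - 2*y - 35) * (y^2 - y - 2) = y^4 - 3*y^3 - 35*y^2 + 39*y + 70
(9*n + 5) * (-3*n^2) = -27*n^3 - 15*n^2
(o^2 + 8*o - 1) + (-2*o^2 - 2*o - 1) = -o^2 + 6*o - 2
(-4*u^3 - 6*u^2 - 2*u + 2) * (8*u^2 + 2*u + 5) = -32*u^5 - 56*u^4 - 48*u^3 - 18*u^2 - 6*u + 10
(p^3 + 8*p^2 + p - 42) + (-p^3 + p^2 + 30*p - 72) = 9*p^2 + 31*p - 114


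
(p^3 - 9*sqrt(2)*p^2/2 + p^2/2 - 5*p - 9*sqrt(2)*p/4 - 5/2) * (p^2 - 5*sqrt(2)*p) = p^5 - 19*sqrt(2)*p^4/2 + p^4/2 - 19*sqrt(2)*p^3/4 + 40*p^3 + 20*p^2 + 25*sqrt(2)*p^2 + 25*sqrt(2)*p/2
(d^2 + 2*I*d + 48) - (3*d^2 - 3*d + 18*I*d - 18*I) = -2*d^2 + 3*d - 16*I*d + 48 + 18*I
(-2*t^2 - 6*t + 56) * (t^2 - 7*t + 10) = -2*t^4 + 8*t^3 + 78*t^2 - 452*t + 560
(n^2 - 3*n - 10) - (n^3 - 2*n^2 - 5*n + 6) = -n^3 + 3*n^2 + 2*n - 16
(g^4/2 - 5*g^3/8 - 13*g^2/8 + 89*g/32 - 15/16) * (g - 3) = g^5/2 - 17*g^4/8 + g^3/4 + 245*g^2/32 - 297*g/32 + 45/16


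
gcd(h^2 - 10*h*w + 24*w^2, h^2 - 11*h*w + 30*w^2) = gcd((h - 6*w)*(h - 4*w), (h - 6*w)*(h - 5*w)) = -h + 6*w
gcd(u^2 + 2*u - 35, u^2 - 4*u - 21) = 1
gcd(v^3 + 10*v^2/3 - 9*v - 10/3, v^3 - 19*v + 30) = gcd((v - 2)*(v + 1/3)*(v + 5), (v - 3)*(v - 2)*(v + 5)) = v^2 + 3*v - 10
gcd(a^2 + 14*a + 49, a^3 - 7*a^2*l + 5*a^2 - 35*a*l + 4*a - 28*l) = 1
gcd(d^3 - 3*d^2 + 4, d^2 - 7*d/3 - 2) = 1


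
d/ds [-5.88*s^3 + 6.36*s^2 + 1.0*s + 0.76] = -17.64*s^2 + 12.72*s + 1.0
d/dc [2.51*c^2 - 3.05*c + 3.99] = 5.02*c - 3.05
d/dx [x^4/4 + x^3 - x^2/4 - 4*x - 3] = x^3 + 3*x^2 - x/2 - 4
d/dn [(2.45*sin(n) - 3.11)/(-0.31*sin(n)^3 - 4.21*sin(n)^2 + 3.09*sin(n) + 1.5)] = (1.519*sin(n)^3 + 7.4222*sin(n)^2 - 26.1862*sin(n) + 13.2849)*cos(n)/(0.0961*sin(n)^6 + 2.6102*sin(n)^5 + 15.8083*sin(n)^4 - 26.9478*sin(n)^3 - 3.0819*sin(n)^2 + 9.27*sin(n) + 2.25)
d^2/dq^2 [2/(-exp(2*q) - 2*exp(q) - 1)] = (4 - 8*exp(q))*exp(q)/(exp(4*q) + 4*exp(3*q) + 6*exp(2*q) + 4*exp(q) + 1)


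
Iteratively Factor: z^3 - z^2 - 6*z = (z - 3)*(z^2 + 2*z) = z*(z - 3)*(z + 2)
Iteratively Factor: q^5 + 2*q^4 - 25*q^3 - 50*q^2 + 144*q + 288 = (q - 4)*(q^4 + 6*q^3 - q^2 - 54*q - 72) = (q - 4)*(q + 3)*(q^3 + 3*q^2 - 10*q - 24) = (q - 4)*(q + 3)*(q + 4)*(q^2 - q - 6) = (q - 4)*(q + 2)*(q + 3)*(q + 4)*(q - 3)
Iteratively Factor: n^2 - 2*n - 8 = (n + 2)*(n - 4)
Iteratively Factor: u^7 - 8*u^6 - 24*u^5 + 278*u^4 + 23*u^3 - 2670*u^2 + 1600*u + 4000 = (u + 1)*(u^6 - 9*u^5 - 15*u^4 + 293*u^3 - 270*u^2 - 2400*u + 4000) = (u - 2)*(u + 1)*(u^5 - 7*u^4 - 29*u^3 + 235*u^2 + 200*u - 2000) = (u - 2)*(u + 1)*(u + 4)*(u^4 - 11*u^3 + 15*u^2 + 175*u - 500) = (u - 5)*(u - 2)*(u + 1)*(u + 4)*(u^3 - 6*u^2 - 15*u + 100) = (u - 5)*(u - 2)*(u + 1)*(u + 4)^2*(u^2 - 10*u + 25) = (u - 5)^2*(u - 2)*(u + 1)*(u + 4)^2*(u - 5)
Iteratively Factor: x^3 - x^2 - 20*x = (x + 4)*(x^2 - 5*x) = (x - 5)*(x + 4)*(x)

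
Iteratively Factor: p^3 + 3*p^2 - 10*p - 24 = (p + 2)*(p^2 + p - 12) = (p + 2)*(p + 4)*(p - 3)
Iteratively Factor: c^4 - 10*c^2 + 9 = (c + 1)*(c^3 - c^2 - 9*c + 9) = (c - 3)*(c + 1)*(c^2 + 2*c - 3) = (c - 3)*(c + 1)*(c + 3)*(c - 1)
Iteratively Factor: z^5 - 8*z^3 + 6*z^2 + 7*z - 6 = (z - 2)*(z^4 + 2*z^3 - 4*z^2 - 2*z + 3) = (z - 2)*(z + 1)*(z^3 + z^2 - 5*z + 3) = (z - 2)*(z + 1)*(z + 3)*(z^2 - 2*z + 1) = (z - 2)*(z - 1)*(z + 1)*(z + 3)*(z - 1)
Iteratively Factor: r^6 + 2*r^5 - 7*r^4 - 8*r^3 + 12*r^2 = (r - 2)*(r^5 + 4*r^4 + r^3 - 6*r^2) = r*(r - 2)*(r^4 + 4*r^3 + r^2 - 6*r) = r*(r - 2)*(r + 3)*(r^3 + r^2 - 2*r) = r*(r - 2)*(r - 1)*(r + 3)*(r^2 + 2*r) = r^2*(r - 2)*(r - 1)*(r + 3)*(r + 2)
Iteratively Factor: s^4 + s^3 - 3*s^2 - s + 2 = (s - 1)*(s^3 + 2*s^2 - s - 2) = (s - 1)^2*(s^2 + 3*s + 2) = (s - 1)^2*(s + 2)*(s + 1)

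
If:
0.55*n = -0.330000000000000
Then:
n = -0.60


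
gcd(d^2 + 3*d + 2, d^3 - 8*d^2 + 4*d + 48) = d + 2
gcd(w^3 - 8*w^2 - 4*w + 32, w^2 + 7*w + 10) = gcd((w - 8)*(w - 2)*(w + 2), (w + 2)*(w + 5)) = w + 2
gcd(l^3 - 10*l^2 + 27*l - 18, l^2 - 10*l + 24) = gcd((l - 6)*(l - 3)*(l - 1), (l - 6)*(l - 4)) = l - 6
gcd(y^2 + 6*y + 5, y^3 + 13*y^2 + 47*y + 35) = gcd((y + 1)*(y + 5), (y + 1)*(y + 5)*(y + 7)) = y^2 + 6*y + 5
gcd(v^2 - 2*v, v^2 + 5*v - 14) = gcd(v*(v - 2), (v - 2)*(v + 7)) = v - 2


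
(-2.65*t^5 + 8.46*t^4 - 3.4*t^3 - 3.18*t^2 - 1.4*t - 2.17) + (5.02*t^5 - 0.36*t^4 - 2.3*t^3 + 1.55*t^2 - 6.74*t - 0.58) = 2.37*t^5 + 8.1*t^4 - 5.7*t^3 - 1.63*t^2 - 8.14*t - 2.75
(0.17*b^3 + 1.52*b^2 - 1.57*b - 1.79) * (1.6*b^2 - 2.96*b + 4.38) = 0.272*b^5 + 1.9288*b^4 - 6.2666*b^3 + 8.4408*b^2 - 1.5782*b - 7.8402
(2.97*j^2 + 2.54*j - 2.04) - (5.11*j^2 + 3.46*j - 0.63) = -2.14*j^2 - 0.92*j - 1.41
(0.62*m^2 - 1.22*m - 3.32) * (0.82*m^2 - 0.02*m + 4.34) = 0.5084*m^4 - 1.0128*m^3 - 0.00719999999999963*m^2 - 5.2284*m - 14.4088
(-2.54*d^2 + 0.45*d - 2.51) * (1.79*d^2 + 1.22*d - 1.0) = -4.5466*d^4 - 2.2933*d^3 - 1.4039*d^2 - 3.5122*d + 2.51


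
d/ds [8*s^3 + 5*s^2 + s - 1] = 24*s^2 + 10*s + 1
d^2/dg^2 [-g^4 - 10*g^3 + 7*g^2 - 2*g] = -12*g^2 - 60*g + 14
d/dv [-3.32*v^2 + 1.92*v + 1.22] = 1.92 - 6.64*v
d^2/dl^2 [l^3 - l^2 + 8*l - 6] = 6*l - 2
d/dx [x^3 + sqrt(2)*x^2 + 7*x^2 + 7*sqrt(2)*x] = 3*x^2 + 2*sqrt(2)*x + 14*x + 7*sqrt(2)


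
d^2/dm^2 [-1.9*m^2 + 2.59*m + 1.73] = -3.80000000000000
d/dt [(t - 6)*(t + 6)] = 2*t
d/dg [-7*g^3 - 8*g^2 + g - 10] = -21*g^2 - 16*g + 1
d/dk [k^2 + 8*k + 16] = 2*k + 8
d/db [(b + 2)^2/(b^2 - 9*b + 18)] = (-13*b^2 + 28*b + 108)/(b^4 - 18*b^3 + 117*b^2 - 324*b + 324)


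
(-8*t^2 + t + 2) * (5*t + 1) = -40*t^3 - 3*t^2 + 11*t + 2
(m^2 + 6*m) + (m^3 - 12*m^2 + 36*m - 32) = m^3 - 11*m^2 + 42*m - 32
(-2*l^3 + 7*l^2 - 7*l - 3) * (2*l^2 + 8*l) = -4*l^5 - 2*l^4 + 42*l^3 - 62*l^2 - 24*l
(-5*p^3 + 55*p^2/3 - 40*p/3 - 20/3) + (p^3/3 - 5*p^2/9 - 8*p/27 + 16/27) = -14*p^3/3 + 160*p^2/9 - 368*p/27 - 164/27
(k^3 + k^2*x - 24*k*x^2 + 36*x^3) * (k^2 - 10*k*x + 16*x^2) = k^5 - 9*k^4*x - 18*k^3*x^2 + 292*k^2*x^3 - 744*k*x^4 + 576*x^5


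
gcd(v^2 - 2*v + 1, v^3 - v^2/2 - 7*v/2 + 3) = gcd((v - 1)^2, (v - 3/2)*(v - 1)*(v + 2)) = v - 1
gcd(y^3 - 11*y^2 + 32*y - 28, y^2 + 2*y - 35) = 1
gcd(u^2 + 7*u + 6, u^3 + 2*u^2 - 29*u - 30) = u^2 + 7*u + 6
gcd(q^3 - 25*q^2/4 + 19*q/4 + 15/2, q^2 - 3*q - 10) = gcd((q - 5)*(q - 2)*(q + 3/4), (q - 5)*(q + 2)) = q - 5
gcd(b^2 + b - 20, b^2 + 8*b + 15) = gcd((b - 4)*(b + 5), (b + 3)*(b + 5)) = b + 5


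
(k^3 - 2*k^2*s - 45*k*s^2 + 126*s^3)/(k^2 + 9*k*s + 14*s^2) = (k^2 - 9*k*s + 18*s^2)/(k + 2*s)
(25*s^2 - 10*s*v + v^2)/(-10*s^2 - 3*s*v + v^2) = (-5*s + v)/(2*s + v)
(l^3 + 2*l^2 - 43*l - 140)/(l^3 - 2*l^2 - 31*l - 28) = (l + 5)/(l + 1)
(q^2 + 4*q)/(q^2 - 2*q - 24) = q/(q - 6)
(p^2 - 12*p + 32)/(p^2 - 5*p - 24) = (p - 4)/(p + 3)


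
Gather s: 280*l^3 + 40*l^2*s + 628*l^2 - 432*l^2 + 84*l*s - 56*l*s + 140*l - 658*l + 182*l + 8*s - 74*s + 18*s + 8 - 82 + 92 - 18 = 280*l^3 + 196*l^2 - 336*l + s*(40*l^2 + 28*l - 48)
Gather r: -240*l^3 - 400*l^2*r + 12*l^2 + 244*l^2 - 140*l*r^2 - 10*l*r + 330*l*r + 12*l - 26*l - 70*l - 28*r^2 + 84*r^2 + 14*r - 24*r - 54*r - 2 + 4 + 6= -240*l^3 + 256*l^2 - 84*l + r^2*(56 - 140*l) + r*(-400*l^2 + 320*l - 64) + 8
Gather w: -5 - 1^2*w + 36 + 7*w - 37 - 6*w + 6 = 0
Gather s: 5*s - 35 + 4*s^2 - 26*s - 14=4*s^2 - 21*s - 49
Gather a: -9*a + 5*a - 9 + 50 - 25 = 16 - 4*a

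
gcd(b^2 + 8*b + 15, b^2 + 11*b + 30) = b + 5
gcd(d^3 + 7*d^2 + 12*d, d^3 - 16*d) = d^2 + 4*d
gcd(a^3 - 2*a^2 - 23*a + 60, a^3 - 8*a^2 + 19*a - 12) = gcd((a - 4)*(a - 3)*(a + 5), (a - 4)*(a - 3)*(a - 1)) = a^2 - 7*a + 12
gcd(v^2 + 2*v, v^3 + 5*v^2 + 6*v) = v^2 + 2*v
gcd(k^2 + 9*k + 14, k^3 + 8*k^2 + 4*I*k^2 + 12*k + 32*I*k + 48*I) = k + 2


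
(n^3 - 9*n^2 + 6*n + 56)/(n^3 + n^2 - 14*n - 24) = (n - 7)/(n + 3)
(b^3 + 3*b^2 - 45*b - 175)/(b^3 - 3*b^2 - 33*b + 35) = (b + 5)/(b - 1)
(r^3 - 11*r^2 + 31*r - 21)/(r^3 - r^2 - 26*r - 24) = (-r^3 + 11*r^2 - 31*r + 21)/(-r^3 + r^2 + 26*r + 24)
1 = 1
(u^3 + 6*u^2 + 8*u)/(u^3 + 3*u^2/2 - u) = 2*(u + 4)/(2*u - 1)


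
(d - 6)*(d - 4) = d^2 - 10*d + 24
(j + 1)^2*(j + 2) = j^3 + 4*j^2 + 5*j + 2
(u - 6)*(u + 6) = u^2 - 36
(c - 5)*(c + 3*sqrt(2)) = c^2 - 5*c + 3*sqrt(2)*c - 15*sqrt(2)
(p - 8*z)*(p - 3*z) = p^2 - 11*p*z + 24*z^2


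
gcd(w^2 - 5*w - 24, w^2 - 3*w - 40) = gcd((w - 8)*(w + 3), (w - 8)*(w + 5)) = w - 8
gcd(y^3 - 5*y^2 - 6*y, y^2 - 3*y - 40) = 1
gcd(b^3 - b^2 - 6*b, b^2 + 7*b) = b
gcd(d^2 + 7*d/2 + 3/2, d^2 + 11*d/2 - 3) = 1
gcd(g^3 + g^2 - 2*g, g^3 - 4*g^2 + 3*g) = g^2 - g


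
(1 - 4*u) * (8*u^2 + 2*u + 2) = -32*u^3 - 6*u + 2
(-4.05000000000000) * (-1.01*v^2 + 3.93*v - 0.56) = 4.0905*v^2 - 15.9165*v + 2.268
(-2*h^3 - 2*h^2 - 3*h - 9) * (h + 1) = -2*h^4 - 4*h^3 - 5*h^2 - 12*h - 9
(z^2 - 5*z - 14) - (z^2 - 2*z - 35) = 21 - 3*z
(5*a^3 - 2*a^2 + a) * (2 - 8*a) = -40*a^4 + 26*a^3 - 12*a^2 + 2*a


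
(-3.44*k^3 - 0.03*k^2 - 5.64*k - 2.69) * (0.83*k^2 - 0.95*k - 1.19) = -2.8552*k^5 + 3.2431*k^4 - 0.5591*k^3 + 3.161*k^2 + 9.2671*k + 3.2011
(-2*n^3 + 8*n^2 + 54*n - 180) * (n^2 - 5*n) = -2*n^5 + 18*n^4 + 14*n^3 - 450*n^2 + 900*n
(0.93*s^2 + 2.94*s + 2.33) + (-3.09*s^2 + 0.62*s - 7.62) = -2.16*s^2 + 3.56*s - 5.29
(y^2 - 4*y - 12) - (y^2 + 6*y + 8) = -10*y - 20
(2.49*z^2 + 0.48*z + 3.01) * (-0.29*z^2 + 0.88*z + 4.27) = -0.7221*z^4 + 2.052*z^3 + 10.1818*z^2 + 4.6984*z + 12.8527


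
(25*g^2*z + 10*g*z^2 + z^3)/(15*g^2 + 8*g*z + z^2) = z*(5*g + z)/(3*g + z)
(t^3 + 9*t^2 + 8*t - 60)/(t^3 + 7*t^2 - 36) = (t + 5)/(t + 3)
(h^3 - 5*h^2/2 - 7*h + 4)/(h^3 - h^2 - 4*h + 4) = (h^2 - 9*h/2 + 2)/(h^2 - 3*h + 2)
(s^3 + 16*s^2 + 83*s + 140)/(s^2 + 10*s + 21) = (s^2 + 9*s + 20)/(s + 3)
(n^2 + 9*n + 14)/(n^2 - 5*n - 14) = (n + 7)/(n - 7)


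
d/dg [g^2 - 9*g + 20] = 2*g - 9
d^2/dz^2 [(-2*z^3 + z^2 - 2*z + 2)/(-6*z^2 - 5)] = 2*(12*z^3 - 126*z^2 - 30*z + 35)/(216*z^6 + 540*z^4 + 450*z^2 + 125)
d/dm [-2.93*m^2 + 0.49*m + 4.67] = 0.49 - 5.86*m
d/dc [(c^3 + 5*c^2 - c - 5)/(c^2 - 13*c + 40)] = (c^4 - 26*c^3 + 56*c^2 + 410*c - 105)/(c^4 - 26*c^3 + 249*c^2 - 1040*c + 1600)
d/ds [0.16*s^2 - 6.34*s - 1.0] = 0.32*s - 6.34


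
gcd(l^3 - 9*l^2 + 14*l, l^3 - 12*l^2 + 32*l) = l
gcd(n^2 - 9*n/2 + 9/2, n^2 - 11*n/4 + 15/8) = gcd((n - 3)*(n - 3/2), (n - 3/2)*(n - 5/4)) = n - 3/2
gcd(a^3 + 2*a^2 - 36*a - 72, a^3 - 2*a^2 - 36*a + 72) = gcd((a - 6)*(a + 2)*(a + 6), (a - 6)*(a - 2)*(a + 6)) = a^2 - 36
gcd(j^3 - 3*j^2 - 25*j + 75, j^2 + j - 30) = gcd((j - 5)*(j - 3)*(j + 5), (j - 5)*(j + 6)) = j - 5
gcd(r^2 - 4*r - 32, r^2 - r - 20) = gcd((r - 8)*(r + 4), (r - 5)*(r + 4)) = r + 4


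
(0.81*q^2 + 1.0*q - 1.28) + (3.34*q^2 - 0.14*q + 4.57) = 4.15*q^2 + 0.86*q + 3.29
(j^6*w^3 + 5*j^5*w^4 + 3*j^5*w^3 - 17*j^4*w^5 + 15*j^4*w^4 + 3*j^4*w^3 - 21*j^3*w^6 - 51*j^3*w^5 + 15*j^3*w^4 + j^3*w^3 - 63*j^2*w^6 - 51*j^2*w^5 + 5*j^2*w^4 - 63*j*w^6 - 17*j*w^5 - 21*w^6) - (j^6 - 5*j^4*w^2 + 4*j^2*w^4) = j^6*w^3 - j^6 + 5*j^5*w^4 + 3*j^5*w^3 - 17*j^4*w^5 + 15*j^4*w^4 + 3*j^4*w^3 + 5*j^4*w^2 - 21*j^3*w^6 - 51*j^3*w^5 + 15*j^3*w^4 + j^3*w^3 - 63*j^2*w^6 - 51*j^2*w^5 + j^2*w^4 - 63*j*w^6 - 17*j*w^5 - 21*w^6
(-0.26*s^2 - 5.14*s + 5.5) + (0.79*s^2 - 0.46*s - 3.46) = 0.53*s^2 - 5.6*s + 2.04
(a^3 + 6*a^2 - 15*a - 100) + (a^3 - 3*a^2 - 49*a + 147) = 2*a^3 + 3*a^2 - 64*a + 47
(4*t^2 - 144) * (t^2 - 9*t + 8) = 4*t^4 - 36*t^3 - 112*t^2 + 1296*t - 1152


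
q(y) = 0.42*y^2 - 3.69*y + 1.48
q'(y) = 0.84*y - 3.69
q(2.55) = -5.20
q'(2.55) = -1.55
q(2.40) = -4.96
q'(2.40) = -1.67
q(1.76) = -3.71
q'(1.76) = -2.21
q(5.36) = -6.23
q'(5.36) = 0.81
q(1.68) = -3.53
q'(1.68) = -2.28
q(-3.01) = 16.39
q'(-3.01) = -6.22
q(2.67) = -5.38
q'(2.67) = -1.45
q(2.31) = -4.80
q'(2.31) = -1.75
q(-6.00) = 38.74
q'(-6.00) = -8.73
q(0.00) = 1.48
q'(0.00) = -3.69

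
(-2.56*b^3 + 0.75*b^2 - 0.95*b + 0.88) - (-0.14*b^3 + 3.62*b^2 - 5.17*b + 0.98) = -2.42*b^3 - 2.87*b^2 + 4.22*b - 0.1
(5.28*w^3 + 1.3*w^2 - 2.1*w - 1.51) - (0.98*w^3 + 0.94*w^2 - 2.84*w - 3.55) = 4.3*w^3 + 0.36*w^2 + 0.74*w + 2.04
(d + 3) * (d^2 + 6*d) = d^3 + 9*d^2 + 18*d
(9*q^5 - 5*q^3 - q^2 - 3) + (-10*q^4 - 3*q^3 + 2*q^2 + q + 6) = 9*q^5 - 10*q^4 - 8*q^3 + q^2 + q + 3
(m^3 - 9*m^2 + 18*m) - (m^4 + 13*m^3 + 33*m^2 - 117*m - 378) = -m^4 - 12*m^3 - 42*m^2 + 135*m + 378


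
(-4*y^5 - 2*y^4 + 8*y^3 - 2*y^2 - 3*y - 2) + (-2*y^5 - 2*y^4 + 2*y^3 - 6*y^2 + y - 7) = -6*y^5 - 4*y^4 + 10*y^3 - 8*y^2 - 2*y - 9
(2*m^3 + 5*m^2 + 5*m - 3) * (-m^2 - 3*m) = -2*m^5 - 11*m^4 - 20*m^3 - 12*m^2 + 9*m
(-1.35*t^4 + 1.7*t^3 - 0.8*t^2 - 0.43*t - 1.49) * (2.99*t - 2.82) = -4.0365*t^5 + 8.89*t^4 - 7.186*t^3 + 0.9703*t^2 - 3.2425*t + 4.2018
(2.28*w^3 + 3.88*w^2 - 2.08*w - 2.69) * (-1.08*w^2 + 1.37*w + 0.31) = -2.4624*w^5 - 1.0668*w^4 + 8.2688*w^3 + 1.2584*w^2 - 4.3301*w - 0.8339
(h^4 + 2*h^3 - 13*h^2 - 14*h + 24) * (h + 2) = h^5 + 4*h^4 - 9*h^3 - 40*h^2 - 4*h + 48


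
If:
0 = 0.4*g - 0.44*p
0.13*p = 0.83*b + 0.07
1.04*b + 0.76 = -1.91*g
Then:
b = -0.13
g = -0.33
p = -0.30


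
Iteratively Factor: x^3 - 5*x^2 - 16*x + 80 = (x - 5)*(x^2 - 16) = (x - 5)*(x + 4)*(x - 4)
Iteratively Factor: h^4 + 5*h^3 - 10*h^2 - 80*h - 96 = (h + 4)*(h^3 + h^2 - 14*h - 24) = (h + 2)*(h + 4)*(h^2 - h - 12) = (h + 2)*(h + 3)*(h + 4)*(h - 4)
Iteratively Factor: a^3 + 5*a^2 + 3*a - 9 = (a + 3)*(a^2 + 2*a - 3) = (a - 1)*(a + 3)*(a + 3)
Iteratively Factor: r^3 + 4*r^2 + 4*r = (r)*(r^2 + 4*r + 4) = r*(r + 2)*(r + 2)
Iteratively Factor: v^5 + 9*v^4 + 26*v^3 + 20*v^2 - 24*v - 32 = (v + 2)*(v^4 + 7*v^3 + 12*v^2 - 4*v - 16) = (v + 2)^2*(v^3 + 5*v^2 + 2*v - 8) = (v + 2)^3*(v^2 + 3*v - 4) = (v - 1)*(v + 2)^3*(v + 4)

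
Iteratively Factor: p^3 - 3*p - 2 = (p + 1)*(p^2 - p - 2) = (p - 2)*(p + 1)*(p + 1)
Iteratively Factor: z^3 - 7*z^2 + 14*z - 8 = (z - 1)*(z^2 - 6*z + 8) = (z - 4)*(z - 1)*(z - 2)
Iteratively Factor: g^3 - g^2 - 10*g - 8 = (g + 2)*(g^2 - 3*g - 4) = (g - 4)*(g + 2)*(g + 1)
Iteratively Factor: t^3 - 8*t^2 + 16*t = (t - 4)*(t^2 - 4*t) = t*(t - 4)*(t - 4)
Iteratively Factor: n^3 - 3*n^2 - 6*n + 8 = (n + 2)*(n^2 - 5*n + 4) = (n - 4)*(n + 2)*(n - 1)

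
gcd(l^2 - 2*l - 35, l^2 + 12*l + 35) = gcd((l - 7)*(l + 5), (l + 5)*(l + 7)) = l + 5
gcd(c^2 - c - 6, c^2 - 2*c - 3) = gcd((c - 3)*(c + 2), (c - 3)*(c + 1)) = c - 3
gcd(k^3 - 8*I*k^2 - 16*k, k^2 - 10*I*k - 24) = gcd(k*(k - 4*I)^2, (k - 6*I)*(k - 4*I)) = k - 4*I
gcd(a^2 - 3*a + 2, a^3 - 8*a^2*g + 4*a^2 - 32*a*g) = 1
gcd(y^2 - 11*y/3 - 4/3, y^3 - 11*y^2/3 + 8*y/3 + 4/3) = y + 1/3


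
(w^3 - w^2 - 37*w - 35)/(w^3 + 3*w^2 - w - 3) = (w^2 - 2*w - 35)/(w^2 + 2*w - 3)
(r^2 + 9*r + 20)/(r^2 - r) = (r^2 + 9*r + 20)/(r*(r - 1))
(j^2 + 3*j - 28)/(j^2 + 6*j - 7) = (j - 4)/(j - 1)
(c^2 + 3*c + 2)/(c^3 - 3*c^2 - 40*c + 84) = (c^2 + 3*c + 2)/(c^3 - 3*c^2 - 40*c + 84)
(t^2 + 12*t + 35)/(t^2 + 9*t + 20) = (t + 7)/(t + 4)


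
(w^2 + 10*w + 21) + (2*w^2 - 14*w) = 3*w^2 - 4*w + 21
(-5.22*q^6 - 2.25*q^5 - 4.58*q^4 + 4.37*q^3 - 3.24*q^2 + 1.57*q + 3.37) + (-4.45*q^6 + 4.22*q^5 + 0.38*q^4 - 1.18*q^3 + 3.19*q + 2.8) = -9.67*q^6 + 1.97*q^5 - 4.2*q^4 + 3.19*q^3 - 3.24*q^2 + 4.76*q + 6.17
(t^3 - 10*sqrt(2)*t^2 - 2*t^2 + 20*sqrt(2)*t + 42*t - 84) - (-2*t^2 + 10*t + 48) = t^3 - 10*sqrt(2)*t^2 + 20*sqrt(2)*t + 32*t - 132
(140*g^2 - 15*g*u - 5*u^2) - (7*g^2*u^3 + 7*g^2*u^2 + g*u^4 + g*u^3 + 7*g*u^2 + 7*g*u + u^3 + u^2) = -7*g^2*u^3 - 7*g^2*u^2 + 140*g^2 - g*u^4 - g*u^3 - 7*g*u^2 - 22*g*u - u^3 - 6*u^2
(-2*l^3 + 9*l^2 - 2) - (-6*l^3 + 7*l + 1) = 4*l^3 + 9*l^2 - 7*l - 3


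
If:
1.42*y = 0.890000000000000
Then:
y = 0.63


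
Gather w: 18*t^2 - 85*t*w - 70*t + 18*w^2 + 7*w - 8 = 18*t^2 - 70*t + 18*w^2 + w*(7 - 85*t) - 8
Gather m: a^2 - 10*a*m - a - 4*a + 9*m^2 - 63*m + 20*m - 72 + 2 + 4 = a^2 - 5*a + 9*m^2 + m*(-10*a - 43) - 66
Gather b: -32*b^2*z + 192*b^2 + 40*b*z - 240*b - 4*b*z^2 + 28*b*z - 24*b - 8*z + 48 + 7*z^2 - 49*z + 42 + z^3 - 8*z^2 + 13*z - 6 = b^2*(192 - 32*z) + b*(-4*z^2 + 68*z - 264) + z^3 - z^2 - 44*z + 84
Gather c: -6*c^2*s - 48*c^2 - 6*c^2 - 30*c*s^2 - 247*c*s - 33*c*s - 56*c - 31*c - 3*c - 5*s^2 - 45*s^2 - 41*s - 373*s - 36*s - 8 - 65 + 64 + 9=c^2*(-6*s - 54) + c*(-30*s^2 - 280*s - 90) - 50*s^2 - 450*s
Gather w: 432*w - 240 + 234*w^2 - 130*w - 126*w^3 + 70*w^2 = -126*w^3 + 304*w^2 + 302*w - 240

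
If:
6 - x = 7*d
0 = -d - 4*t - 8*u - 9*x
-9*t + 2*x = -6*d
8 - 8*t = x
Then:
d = 78/127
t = 100/127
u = -1211/508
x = 216/127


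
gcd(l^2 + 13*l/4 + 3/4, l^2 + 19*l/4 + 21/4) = l + 3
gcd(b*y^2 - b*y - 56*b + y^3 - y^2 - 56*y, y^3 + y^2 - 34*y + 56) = y + 7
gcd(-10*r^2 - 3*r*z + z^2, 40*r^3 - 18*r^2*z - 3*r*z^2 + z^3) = -5*r + z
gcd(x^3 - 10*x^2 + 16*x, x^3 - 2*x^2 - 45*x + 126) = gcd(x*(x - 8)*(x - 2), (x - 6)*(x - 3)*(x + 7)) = 1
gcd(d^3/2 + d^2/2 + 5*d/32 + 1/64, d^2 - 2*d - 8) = 1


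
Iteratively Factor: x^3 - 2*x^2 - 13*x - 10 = (x + 1)*(x^2 - 3*x - 10) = (x - 5)*(x + 1)*(x + 2)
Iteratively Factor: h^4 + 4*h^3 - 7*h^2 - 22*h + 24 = (h + 4)*(h^3 - 7*h + 6) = (h - 2)*(h + 4)*(h^2 + 2*h - 3) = (h - 2)*(h + 3)*(h + 4)*(h - 1)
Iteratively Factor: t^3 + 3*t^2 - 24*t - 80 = (t + 4)*(t^2 - t - 20) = (t - 5)*(t + 4)*(t + 4)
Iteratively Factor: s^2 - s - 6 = (s - 3)*(s + 2)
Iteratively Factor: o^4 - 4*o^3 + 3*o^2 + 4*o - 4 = (o - 2)*(o^3 - 2*o^2 - o + 2) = (o - 2)*(o + 1)*(o^2 - 3*o + 2) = (o - 2)*(o - 1)*(o + 1)*(o - 2)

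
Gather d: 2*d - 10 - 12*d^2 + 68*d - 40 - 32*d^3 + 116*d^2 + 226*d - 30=-32*d^3 + 104*d^2 + 296*d - 80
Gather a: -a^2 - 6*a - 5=-a^2 - 6*a - 5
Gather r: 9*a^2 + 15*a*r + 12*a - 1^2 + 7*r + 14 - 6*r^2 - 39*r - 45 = 9*a^2 + 12*a - 6*r^2 + r*(15*a - 32) - 32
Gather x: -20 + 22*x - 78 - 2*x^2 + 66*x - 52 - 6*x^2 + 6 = -8*x^2 + 88*x - 144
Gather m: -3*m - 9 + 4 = -3*m - 5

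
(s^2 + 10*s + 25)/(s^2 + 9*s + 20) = (s + 5)/(s + 4)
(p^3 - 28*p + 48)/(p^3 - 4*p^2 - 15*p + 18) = (p^3 - 28*p + 48)/(p^3 - 4*p^2 - 15*p + 18)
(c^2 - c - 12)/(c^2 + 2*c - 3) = (c - 4)/(c - 1)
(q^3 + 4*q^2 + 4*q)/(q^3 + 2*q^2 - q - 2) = q*(q + 2)/(q^2 - 1)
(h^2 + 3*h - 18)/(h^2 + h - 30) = (h - 3)/(h - 5)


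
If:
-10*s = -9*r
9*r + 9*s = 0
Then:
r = 0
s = 0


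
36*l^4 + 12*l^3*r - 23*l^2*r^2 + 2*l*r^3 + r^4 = (-3*l + r)*(-2*l + r)*(l + r)*(6*l + r)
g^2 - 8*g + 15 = (g - 5)*(g - 3)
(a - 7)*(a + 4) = a^2 - 3*a - 28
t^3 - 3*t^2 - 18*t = t*(t - 6)*(t + 3)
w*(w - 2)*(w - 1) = w^3 - 3*w^2 + 2*w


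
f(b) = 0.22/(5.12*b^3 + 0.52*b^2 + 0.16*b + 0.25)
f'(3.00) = -0.00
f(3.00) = 0.00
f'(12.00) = -0.00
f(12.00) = 0.00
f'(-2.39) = -0.00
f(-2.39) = -0.00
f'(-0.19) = -2.75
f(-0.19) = 1.08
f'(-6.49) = -0.00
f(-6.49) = -0.00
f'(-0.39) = -335.58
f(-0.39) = -5.94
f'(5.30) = -0.00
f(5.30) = 0.00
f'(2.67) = -0.00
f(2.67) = 0.00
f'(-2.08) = -0.01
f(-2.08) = -0.01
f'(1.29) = -0.04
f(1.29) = 0.02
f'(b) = 0.22*(-15.36*b^2 - 1.04*b - 0.16)/(5.12*b^3 + 0.52*b^2 + 0.16*b + 0.25)^2 = (-3.3792*b^2 - 0.2288*b - 0.0352)/(5.12*b^3 + 0.52*b^2 + 0.16*b + 0.25)^2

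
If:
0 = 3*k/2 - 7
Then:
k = 14/3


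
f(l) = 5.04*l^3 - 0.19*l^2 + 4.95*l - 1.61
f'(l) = 15.12*l^2 - 0.38*l + 4.95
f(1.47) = 21.27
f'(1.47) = 37.06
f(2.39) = 77.94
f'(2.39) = 90.41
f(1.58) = 25.62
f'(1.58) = 42.10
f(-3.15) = -176.62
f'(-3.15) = 156.18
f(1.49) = 22.02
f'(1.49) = 37.95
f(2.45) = 83.50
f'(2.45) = 94.78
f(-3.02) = -157.11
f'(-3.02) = 144.00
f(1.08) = 9.86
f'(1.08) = 22.18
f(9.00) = 3701.71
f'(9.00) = 1226.25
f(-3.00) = -154.25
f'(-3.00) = 142.17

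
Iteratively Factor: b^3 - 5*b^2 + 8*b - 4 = (b - 1)*(b^2 - 4*b + 4) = (b - 2)*(b - 1)*(b - 2)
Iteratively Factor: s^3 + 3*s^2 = (s)*(s^2 + 3*s) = s*(s + 3)*(s)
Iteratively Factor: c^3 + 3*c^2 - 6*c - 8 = (c + 1)*(c^2 + 2*c - 8) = (c - 2)*(c + 1)*(c + 4)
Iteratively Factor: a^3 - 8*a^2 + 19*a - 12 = (a - 4)*(a^2 - 4*a + 3) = (a - 4)*(a - 1)*(a - 3)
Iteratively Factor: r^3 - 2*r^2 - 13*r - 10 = (r - 5)*(r^2 + 3*r + 2) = (r - 5)*(r + 2)*(r + 1)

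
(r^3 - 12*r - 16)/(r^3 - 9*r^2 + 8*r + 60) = (r^2 - 2*r - 8)/(r^2 - 11*r + 30)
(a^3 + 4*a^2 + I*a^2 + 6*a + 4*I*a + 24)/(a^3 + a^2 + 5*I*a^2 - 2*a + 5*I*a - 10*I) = (a^3 + a^2*(4 + I) + a*(6 + 4*I) + 24)/(a^3 + a^2*(1 + 5*I) + a*(-2 + 5*I) - 10*I)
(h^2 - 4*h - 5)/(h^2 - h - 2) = (h - 5)/(h - 2)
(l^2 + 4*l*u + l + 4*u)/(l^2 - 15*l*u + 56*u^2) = (l^2 + 4*l*u + l + 4*u)/(l^2 - 15*l*u + 56*u^2)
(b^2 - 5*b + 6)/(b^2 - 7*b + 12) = (b - 2)/(b - 4)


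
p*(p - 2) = p^2 - 2*p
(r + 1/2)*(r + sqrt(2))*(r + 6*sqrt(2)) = r^3 + r^2/2 + 7*sqrt(2)*r^2 + 7*sqrt(2)*r/2 + 12*r + 6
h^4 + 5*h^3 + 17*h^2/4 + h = h*(h + 1/2)^2*(h + 4)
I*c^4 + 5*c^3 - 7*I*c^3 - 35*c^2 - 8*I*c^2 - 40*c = c*(c - 8)*(c - 5*I)*(I*c + I)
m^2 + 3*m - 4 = (m - 1)*(m + 4)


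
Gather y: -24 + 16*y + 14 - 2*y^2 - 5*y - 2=-2*y^2 + 11*y - 12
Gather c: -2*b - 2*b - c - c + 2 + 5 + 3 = -4*b - 2*c + 10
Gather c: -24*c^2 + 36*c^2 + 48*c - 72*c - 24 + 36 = 12*c^2 - 24*c + 12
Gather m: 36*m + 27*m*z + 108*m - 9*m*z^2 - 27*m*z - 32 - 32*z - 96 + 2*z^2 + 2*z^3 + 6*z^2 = m*(144 - 9*z^2) + 2*z^3 + 8*z^2 - 32*z - 128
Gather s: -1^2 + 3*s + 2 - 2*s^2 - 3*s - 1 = -2*s^2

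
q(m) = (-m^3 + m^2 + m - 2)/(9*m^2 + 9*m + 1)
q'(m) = (-18*m - 9)*(-m^3 + m^2 + m - 2)/(9*m^2 + 9*m + 1)^2 + (-3*m^2 + 2*m + 1)/(9*m^2 + 9*m + 1) = (-9*m^4 - 18*m^3 - 3*m^2 + 38*m + 19)/(81*m^4 + 162*m^3 + 99*m^2 + 18*m + 1)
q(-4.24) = 0.71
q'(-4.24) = -0.11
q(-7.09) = 1.02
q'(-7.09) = -0.11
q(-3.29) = 0.60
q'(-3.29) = -0.12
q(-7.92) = 1.11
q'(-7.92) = -0.11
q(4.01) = -0.26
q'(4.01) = -0.10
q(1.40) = -0.04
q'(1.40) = -0.02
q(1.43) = -0.04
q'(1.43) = -0.02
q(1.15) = -0.05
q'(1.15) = 0.03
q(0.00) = -2.00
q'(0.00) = 19.00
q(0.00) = -2.00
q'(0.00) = 19.00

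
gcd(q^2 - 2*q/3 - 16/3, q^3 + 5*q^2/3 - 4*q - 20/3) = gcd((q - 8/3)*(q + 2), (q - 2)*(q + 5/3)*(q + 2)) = q + 2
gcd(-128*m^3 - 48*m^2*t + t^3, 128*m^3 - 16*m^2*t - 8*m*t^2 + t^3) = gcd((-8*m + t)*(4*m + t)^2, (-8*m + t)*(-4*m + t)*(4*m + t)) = -32*m^2 - 4*m*t + t^2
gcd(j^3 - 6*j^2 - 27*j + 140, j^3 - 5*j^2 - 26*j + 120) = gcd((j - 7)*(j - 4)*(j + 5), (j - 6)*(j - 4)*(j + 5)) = j^2 + j - 20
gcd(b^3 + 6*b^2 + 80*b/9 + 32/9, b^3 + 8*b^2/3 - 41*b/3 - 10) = b + 2/3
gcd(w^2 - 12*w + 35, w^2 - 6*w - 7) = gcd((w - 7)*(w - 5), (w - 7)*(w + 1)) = w - 7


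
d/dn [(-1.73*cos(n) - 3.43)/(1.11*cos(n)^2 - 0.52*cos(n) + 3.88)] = (-1.9203*cos(n)^2 - 7.6146*cos(n) + 8.496)*sin(n)/(1.2321*cos(n)^4 - 1.1544*cos(n)^3 + 8.884*cos(n)^2 - 4.0352*cos(n) + 15.0544)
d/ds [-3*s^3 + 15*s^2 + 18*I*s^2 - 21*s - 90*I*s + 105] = -9*s^2 + s*(30 + 36*I) - 21 - 90*I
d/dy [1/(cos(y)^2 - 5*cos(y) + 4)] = (2*cos(y) - 5)*sin(y)/(cos(y)^2 - 5*cos(y) + 4)^2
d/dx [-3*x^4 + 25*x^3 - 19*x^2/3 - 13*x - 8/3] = -12*x^3 + 75*x^2 - 38*x/3 - 13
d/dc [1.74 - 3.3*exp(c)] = -3.3*exp(c)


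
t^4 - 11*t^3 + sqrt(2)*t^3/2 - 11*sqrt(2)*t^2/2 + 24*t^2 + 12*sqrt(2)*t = t*(t - 8)*(t - 3)*(t + sqrt(2)/2)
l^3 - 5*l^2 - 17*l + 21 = (l - 7)*(l - 1)*(l + 3)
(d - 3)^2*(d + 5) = d^3 - d^2 - 21*d + 45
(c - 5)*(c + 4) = c^2 - c - 20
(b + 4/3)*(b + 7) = b^2 + 25*b/3 + 28/3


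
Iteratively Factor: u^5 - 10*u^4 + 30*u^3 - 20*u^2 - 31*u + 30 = (u - 2)*(u^4 - 8*u^3 + 14*u^2 + 8*u - 15) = (u - 2)*(u + 1)*(u^3 - 9*u^2 + 23*u - 15) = (u - 2)*(u - 1)*(u + 1)*(u^2 - 8*u + 15) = (u - 3)*(u - 2)*(u - 1)*(u + 1)*(u - 5)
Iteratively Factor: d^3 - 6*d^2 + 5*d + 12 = (d - 3)*(d^2 - 3*d - 4) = (d - 3)*(d + 1)*(d - 4)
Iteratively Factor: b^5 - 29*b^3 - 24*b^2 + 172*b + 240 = (b - 3)*(b^4 + 3*b^3 - 20*b^2 - 84*b - 80) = (b - 3)*(b + 2)*(b^3 + b^2 - 22*b - 40) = (b - 5)*(b - 3)*(b + 2)*(b^2 + 6*b + 8) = (b - 5)*(b - 3)*(b + 2)*(b + 4)*(b + 2)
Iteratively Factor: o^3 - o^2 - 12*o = (o + 3)*(o^2 - 4*o) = o*(o + 3)*(o - 4)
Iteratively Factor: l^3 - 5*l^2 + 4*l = (l - 4)*(l^2 - l) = (l - 4)*(l - 1)*(l)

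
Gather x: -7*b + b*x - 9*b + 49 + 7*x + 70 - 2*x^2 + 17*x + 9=-16*b - 2*x^2 + x*(b + 24) + 128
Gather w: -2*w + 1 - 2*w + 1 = 2 - 4*w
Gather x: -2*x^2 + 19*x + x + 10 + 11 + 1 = -2*x^2 + 20*x + 22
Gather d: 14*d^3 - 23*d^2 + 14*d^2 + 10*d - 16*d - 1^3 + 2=14*d^3 - 9*d^2 - 6*d + 1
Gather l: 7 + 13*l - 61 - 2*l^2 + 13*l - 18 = -2*l^2 + 26*l - 72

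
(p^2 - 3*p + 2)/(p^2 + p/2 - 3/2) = 2*(p - 2)/(2*p + 3)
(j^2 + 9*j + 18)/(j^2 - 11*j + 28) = (j^2 + 9*j + 18)/(j^2 - 11*j + 28)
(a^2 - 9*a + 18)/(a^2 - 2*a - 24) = (a - 3)/(a + 4)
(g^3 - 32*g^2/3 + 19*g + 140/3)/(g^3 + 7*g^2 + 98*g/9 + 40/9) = 3*(g^2 - 12*g + 35)/(3*g^2 + 17*g + 10)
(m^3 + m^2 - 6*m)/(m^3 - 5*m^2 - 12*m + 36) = m/(m - 6)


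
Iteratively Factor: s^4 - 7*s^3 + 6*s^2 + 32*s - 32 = (s - 4)*(s^3 - 3*s^2 - 6*s + 8) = (s - 4)*(s - 1)*(s^2 - 2*s - 8) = (s - 4)*(s - 1)*(s + 2)*(s - 4)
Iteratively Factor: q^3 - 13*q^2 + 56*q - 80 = (q - 4)*(q^2 - 9*q + 20) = (q - 4)^2*(q - 5)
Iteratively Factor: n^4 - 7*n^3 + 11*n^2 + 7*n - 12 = (n - 1)*(n^3 - 6*n^2 + 5*n + 12) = (n - 4)*(n - 1)*(n^2 - 2*n - 3) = (n - 4)*(n - 1)*(n + 1)*(n - 3)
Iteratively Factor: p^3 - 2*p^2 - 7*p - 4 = (p - 4)*(p^2 + 2*p + 1) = (p - 4)*(p + 1)*(p + 1)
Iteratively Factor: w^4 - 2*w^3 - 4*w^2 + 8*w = (w - 2)*(w^3 - 4*w) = (w - 2)*(w + 2)*(w^2 - 2*w) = (w - 2)^2*(w + 2)*(w)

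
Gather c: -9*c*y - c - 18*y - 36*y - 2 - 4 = c*(-9*y - 1) - 54*y - 6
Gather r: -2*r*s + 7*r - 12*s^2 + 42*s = r*(7 - 2*s) - 12*s^2 + 42*s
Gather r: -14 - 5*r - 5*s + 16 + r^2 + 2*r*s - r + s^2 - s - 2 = r^2 + r*(2*s - 6) + s^2 - 6*s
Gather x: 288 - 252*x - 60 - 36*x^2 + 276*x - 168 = -36*x^2 + 24*x + 60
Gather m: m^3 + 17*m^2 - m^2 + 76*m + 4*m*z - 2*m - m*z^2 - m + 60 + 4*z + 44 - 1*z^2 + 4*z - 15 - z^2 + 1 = m^3 + 16*m^2 + m*(-z^2 + 4*z + 73) - 2*z^2 + 8*z + 90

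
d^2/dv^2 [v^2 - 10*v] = 2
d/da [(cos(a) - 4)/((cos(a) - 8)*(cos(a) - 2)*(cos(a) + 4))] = 2*(cos(a)^3 - 9*cos(a)^2 + 24*cos(a) + 16)*sin(a)/((cos(a) - 8)^2*(cos(a) - 2)^2*(cos(a) + 4)^2)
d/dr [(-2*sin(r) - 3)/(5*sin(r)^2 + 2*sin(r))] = 2*(5*cos(r) + 15/tan(r) + 3*cos(r)/sin(r)^2)/(5*sin(r) + 2)^2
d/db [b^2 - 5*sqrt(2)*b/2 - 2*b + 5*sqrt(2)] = 2*b - 5*sqrt(2)/2 - 2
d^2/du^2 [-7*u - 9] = 0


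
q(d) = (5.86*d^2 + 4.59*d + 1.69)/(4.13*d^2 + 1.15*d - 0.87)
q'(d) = (-8.26*d - 1.15)*(5.86*d^2 + 4.59*d + 1.69)/(4.13*d^2 + 1.15*d - 0.87)^2 + (11.72*d + 4.59)/(4.13*d^2 + 1.15*d - 0.87)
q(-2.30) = 1.21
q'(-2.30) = -0.04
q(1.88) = 1.95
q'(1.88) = -0.37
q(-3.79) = 1.27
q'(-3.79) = -0.03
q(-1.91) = 1.19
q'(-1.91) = -0.03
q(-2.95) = 1.24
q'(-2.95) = -0.04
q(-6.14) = 1.32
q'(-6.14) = -0.01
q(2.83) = 1.74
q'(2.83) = -0.14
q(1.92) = 1.94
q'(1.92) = -0.35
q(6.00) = 1.55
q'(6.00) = -0.02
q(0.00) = -1.94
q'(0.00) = -7.84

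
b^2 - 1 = (b - 1)*(b + 1)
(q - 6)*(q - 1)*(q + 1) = q^3 - 6*q^2 - q + 6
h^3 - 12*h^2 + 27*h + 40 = (h - 8)*(h - 5)*(h + 1)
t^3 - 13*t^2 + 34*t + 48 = (t - 8)*(t - 6)*(t + 1)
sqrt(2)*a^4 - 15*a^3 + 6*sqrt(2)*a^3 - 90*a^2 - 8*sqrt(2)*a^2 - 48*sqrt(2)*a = a*(a + 6)*(a - 8*sqrt(2))*(sqrt(2)*a + 1)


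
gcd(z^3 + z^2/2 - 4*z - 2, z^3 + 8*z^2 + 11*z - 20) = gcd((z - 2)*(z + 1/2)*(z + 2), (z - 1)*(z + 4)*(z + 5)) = 1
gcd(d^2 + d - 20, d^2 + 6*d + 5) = d + 5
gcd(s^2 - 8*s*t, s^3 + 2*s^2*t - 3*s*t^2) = s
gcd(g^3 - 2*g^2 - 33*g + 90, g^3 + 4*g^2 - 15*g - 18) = g^2 + 3*g - 18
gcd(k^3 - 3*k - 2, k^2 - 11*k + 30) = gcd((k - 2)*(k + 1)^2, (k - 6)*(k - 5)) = 1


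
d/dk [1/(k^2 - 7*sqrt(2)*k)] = (-2*k + 7*sqrt(2))/(k^2*(k - 7*sqrt(2))^2)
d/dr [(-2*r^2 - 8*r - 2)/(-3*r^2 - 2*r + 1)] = 4*(-5*r^2 - 4*r - 3)/(9*r^4 + 12*r^3 - 2*r^2 - 4*r + 1)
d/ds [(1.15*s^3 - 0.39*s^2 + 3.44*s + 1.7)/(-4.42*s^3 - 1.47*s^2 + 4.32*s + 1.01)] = (-3.4143*s^4 + 40.3456*s^3 + 29.3985*s^2 + 4.2102*s - 3.8696)/(19.5364*s^6 + 12.9948*s^5 - 36.0279*s^4 - 21.6292*s^3 + 15.693*s^2 + 8.7264*s + 1.0201)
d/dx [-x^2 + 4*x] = 4 - 2*x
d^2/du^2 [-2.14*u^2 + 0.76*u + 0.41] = -4.28000000000000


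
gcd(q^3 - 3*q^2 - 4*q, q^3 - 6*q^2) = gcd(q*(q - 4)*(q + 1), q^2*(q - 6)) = q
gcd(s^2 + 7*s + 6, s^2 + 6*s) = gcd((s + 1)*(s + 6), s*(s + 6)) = s + 6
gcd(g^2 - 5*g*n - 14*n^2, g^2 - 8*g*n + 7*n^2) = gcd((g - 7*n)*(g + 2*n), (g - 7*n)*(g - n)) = g - 7*n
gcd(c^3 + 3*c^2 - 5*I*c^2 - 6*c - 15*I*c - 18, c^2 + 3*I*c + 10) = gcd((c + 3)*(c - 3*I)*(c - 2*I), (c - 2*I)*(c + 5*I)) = c - 2*I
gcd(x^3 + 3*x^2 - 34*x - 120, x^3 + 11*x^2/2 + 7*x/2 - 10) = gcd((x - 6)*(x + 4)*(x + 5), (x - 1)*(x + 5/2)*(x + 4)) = x + 4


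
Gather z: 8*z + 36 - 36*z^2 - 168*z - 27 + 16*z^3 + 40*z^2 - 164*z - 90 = 16*z^3 + 4*z^2 - 324*z - 81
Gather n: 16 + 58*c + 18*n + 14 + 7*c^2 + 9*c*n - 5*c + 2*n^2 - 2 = 7*c^2 + 53*c + 2*n^2 + n*(9*c + 18) + 28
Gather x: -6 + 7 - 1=0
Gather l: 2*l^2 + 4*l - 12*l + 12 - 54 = 2*l^2 - 8*l - 42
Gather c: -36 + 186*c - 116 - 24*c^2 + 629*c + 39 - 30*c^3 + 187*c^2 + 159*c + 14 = -30*c^3 + 163*c^2 + 974*c - 99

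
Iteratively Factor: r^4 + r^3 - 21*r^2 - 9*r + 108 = (r + 3)*(r^3 - 2*r^2 - 15*r + 36) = (r - 3)*(r + 3)*(r^2 + r - 12) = (r - 3)^2*(r + 3)*(r + 4)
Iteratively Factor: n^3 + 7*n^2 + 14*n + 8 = (n + 4)*(n^2 + 3*n + 2) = (n + 1)*(n + 4)*(n + 2)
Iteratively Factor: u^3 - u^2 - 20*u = (u - 5)*(u^2 + 4*u) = u*(u - 5)*(u + 4)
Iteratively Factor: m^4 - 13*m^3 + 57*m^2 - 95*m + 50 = (m - 2)*(m^3 - 11*m^2 + 35*m - 25) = (m - 2)*(m - 1)*(m^2 - 10*m + 25) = (m - 5)*(m - 2)*(m - 1)*(m - 5)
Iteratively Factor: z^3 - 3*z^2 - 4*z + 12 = (z + 2)*(z^2 - 5*z + 6) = (z - 2)*(z + 2)*(z - 3)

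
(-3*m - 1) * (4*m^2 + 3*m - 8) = -12*m^3 - 13*m^2 + 21*m + 8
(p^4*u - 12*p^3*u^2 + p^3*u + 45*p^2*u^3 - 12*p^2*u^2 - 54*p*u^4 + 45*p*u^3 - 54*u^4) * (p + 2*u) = p^5*u - 10*p^4*u^2 + p^4*u + 21*p^3*u^3 - 10*p^3*u^2 + 36*p^2*u^4 + 21*p^2*u^3 - 108*p*u^5 + 36*p*u^4 - 108*u^5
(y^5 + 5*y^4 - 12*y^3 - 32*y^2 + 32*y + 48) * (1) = y^5 + 5*y^4 - 12*y^3 - 32*y^2 + 32*y + 48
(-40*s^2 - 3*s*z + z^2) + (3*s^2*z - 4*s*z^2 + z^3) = 3*s^2*z - 40*s^2 - 4*s*z^2 - 3*s*z + z^3 + z^2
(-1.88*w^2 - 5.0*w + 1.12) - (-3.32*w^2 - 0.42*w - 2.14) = 1.44*w^2 - 4.58*w + 3.26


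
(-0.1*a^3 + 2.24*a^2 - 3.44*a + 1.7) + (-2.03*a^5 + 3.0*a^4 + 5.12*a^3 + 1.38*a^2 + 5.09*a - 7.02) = -2.03*a^5 + 3.0*a^4 + 5.02*a^3 + 3.62*a^2 + 1.65*a - 5.32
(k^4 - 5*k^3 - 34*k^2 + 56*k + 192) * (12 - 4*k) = -4*k^5 + 32*k^4 + 76*k^3 - 632*k^2 - 96*k + 2304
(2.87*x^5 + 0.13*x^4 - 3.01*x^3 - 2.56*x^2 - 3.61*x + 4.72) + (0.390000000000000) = 2.87*x^5 + 0.13*x^4 - 3.01*x^3 - 2.56*x^2 - 3.61*x + 5.11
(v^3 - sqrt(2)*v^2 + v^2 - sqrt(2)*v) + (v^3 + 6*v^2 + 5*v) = 2*v^3 - sqrt(2)*v^2 + 7*v^2 - sqrt(2)*v + 5*v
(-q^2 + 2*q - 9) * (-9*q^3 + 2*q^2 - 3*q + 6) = 9*q^5 - 20*q^4 + 88*q^3 - 30*q^2 + 39*q - 54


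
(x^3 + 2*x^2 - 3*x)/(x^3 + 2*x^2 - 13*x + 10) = x*(x + 3)/(x^2 + 3*x - 10)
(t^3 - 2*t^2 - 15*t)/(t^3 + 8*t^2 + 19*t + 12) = t*(t - 5)/(t^2 + 5*t + 4)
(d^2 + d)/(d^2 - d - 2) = d/(d - 2)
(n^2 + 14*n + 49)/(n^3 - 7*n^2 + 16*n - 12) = (n^2 + 14*n + 49)/(n^3 - 7*n^2 + 16*n - 12)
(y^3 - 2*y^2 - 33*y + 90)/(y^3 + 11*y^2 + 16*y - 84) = (y^2 - 8*y + 15)/(y^2 + 5*y - 14)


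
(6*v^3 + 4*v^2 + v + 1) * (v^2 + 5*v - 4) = 6*v^5 + 34*v^4 - 3*v^3 - 10*v^2 + v - 4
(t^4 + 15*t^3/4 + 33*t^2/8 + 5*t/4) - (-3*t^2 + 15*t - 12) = t^4 + 15*t^3/4 + 57*t^2/8 - 55*t/4 + 12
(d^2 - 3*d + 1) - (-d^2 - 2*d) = 2*d^2 - d + 1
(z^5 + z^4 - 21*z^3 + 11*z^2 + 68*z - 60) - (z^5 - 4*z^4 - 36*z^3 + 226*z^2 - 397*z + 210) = 5*z^4 + 15*z^3 - 215*z^2 + 465*z - 270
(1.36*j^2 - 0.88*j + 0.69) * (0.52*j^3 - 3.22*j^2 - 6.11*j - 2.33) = 0.7072*j^5 - 4.8368*j^4 - 5.1172*j^3 - 0.0138000000000007*j^2 - 2.1655*j - 1.6077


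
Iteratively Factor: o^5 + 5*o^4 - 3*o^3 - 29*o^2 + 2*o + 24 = (o + 4)*(o^4 + o^3 - 7*o^2 - o + 6) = (o + 1)*(o + 4)*(o^3 - 7*o + 6) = (o + 1)*(o + 3)*(o + 4)*(o^2 - 3*o + 2) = (o - 1)*(o + 1)*(o + 3)*(o + 4)*(o - 2)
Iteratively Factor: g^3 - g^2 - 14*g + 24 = (g - 2)*(g^2 + g - 12) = (g - 3)*(g - 2)*(g + 4)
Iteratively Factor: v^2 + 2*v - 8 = (v - 2)*(v + 4)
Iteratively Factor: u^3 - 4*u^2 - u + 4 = (u - 1)*(u^2 - 3*u - 4) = (u - 4)*(u - 1)*(u + 1)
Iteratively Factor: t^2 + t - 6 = (t + 3)*(t - 2)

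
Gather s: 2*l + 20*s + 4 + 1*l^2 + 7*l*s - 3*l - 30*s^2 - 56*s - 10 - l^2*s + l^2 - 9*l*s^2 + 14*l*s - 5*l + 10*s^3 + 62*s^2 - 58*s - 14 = 2*l^2 - 6*l + 10*s^3 + s^2*(32 - 9*l) + s*(-l^2 + 21*l - 94) - 20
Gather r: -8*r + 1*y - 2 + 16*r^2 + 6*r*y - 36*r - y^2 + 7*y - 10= 16*r^2 + r*(6*y - 44) - y^2 + 8*y - 12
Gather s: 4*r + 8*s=4*r + 8*s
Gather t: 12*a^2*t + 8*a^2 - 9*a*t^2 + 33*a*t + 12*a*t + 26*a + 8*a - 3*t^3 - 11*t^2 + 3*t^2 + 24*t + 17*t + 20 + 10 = 8*a^2 + 34*a - 3*t^3 + t^2*(-9*a - 8) + t*(12*a^2 + 45*a + 41) + 30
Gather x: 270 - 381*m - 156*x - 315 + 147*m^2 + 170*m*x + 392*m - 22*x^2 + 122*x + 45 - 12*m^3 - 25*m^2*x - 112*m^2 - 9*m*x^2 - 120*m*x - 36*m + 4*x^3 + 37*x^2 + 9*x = -12*m^3 + 35*m^2 - 25*m + 4*x^3 + x^2*(15 - 9*m) + x*(-25*m^2 + 50*m - 25)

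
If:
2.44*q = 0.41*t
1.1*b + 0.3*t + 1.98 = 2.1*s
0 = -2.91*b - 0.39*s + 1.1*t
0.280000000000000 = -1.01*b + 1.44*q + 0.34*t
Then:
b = 0.10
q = 0.11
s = 1.09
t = 0.66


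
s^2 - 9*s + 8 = (s - 8)*(s - 1)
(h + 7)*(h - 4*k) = h^2 - 4*h*k + 7*h - 28*k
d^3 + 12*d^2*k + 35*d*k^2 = d*(d + 5*k)*(d + 7*k)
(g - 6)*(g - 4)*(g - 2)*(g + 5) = g^4 - 7*g^3 - 16*g^2 + 172*g - 240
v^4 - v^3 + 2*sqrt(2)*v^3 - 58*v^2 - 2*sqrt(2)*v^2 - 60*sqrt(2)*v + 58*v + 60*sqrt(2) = (v - 1)*(v - 5*sqrt(2))*(v + sqrt(2))*(v + 6*sqrt(2))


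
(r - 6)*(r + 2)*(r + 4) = r^3 - 28*r - 48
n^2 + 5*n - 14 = (n - 2)*(n + 7)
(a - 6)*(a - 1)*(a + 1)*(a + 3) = a^4 - 3*a^3 - 19*a^2 + 3*a + 18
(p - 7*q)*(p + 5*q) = p^2 - 2*p*q - 35*q^2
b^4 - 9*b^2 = b^2*(b - 3)*(b + 3)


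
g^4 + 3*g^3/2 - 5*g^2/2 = g^2*(g - 1)*(g + 5/2)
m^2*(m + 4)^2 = m^4 + 8*m^3 + 16*m^2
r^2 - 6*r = r*(r - 6)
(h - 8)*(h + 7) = h^2 - h - 56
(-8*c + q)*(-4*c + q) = 32*c^2 - 12*c*q + q^2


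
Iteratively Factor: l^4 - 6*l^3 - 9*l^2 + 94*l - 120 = (l - 2)*(l^3 - 4*l^2 - 17*l + 60) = (l - 2)*(l + 4)*(l^2 - 8*l + 15) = (l - 5)*(l - 2)*(l + 4)*(l - 3)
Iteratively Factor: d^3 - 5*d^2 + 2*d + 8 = (d - 4)*(d^2 - d - 2) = (d - 4)*(d - 2)*(d + 1)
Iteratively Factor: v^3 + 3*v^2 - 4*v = (v + 4)*(v^2 - v) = v*(v + 4)*(v - 1)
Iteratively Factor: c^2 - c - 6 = (c + 2)*(c - 3)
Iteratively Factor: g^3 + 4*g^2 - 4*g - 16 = (g + 2)*(g^2 + 2*g - 8) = (g - 2)*(g + 2)*(g + 4)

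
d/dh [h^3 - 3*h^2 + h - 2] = 3*h^2 - 6*h + 1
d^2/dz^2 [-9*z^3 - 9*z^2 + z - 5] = -54*z - 18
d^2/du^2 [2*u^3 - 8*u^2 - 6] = 12*u - 16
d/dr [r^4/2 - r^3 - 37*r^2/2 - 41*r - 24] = 2*r^3 - 3*r^2 - 37*r - 41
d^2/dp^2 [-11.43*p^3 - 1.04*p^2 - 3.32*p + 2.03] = -68.58*p - 2.08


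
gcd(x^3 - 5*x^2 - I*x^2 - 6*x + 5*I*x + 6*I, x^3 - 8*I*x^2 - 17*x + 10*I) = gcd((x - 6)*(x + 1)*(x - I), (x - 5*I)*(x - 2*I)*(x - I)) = x - I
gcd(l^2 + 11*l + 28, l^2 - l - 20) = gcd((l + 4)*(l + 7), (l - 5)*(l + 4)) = l + 4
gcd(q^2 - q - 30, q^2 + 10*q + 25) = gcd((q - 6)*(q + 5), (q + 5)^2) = q + 5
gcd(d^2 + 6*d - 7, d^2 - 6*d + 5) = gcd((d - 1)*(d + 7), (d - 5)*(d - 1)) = d - 1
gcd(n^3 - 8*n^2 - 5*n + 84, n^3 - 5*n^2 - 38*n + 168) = n^2 - 11*n + 28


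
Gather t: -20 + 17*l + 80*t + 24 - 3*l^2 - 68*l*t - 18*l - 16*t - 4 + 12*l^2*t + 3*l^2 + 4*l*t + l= t*(12*l^2 - 64*l + 64)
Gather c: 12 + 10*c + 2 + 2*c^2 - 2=2*c^2 + 10*c + 12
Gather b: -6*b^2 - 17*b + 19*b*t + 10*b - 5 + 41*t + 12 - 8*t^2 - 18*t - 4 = -6*b^2 + b*(19*t - 7) - 8*t^2 + 23*t + 3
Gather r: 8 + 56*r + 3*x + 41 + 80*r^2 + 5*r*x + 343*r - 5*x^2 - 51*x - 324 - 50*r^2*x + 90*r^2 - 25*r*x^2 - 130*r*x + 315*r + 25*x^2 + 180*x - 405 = r^2*(170 - 50*x) + r*(-25*x^2 - 125*x + 714) + 20*x^2 + 132*x - 680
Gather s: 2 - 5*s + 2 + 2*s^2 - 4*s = 2*s^2 - 9*s + 4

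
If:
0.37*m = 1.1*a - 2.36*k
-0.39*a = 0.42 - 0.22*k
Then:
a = -0.11998820754717*m - 1.46108490566038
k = -0.212706367924528*m - 0.681014150943396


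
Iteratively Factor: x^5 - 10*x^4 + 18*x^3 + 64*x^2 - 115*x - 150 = (x - 5)*(x^4 - 5*x^3 - 7*x^2 + 29*x + 30) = (x - 5)*(x + 1)*(x^3 - 6*x^2 - x + 30) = (x - 5)*(x + 1)*(x + 2)*(x^2 - 8*x + 15) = (x - 5)^2*(x + 1)*(x + 2)*(x - 3)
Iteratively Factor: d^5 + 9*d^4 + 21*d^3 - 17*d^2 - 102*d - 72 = (d - 2)*(d^4 + 11*d^3 + 43*d^2 + 69*d + 36) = (d - 2)*(d + 3)*(d^3 + 8*d^2 + 19*d + 12) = (d - 2)*(d + 1)*(d + 3)*(d^2 + 7*d + 12) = (d - 2)*(d + 1)*(d + 3)^2*(d + 4)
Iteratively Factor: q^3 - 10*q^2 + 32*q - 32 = (q - 4)*(q^2 - 6*q + 8) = (q - 4)^2*(q - 2)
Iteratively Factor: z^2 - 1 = (z + 1)*(z - 1)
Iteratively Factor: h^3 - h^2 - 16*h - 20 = (h + 2)*(h^2 - 3*h - 10) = (h - 5)*(h + 2)*(h + 2)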